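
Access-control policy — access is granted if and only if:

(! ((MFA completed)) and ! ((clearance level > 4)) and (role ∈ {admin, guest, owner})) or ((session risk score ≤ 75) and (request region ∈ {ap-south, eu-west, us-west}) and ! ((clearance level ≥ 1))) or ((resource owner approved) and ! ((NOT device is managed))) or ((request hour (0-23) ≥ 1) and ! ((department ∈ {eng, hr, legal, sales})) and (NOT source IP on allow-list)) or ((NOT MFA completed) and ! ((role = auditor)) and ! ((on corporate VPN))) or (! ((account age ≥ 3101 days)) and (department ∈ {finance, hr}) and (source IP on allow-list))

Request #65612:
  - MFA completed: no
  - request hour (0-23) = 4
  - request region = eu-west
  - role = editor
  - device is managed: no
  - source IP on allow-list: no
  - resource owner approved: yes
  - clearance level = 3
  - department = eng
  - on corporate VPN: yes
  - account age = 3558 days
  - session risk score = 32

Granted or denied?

Denied

Atomic conditions:
  MFA completed: no → false
  clearance level > 4: 3 > 4 is false
  role ∈ {admin, guest, owner}: editor is not in the set → false
  session risk score ≤ 75: 32 ≤ 75 is true
  request region ∈ {ap-south, eu-west, us-west}: eu-west is in the set → true
  clearance level ≥ 1: 3 ≥ 1 is true
  resource owner approved: yes → true
  NOT device is managed: no → true
  request hour (0-23) ≥ 1: 4 ≥ 1 is true
  department ∈ {eng, hr, legal, sales}: eng is in the set → true
  NOT source IP on allow-list: no → true
  NOT MFA completed: no → true
  role = auditor: editor == auditor is false
  on corporate VPN: yes → true
  account age ≥ 3101 days: 3558 ≥ 3101 is true
  department ∈ {finance, hr}: eng is not in the set → false
  source IP on allow-list: no → false
Combine:
[1.1] NOT false = true
[1.2] NOT false = true
[1] true AND true AND false = false
[2.3] NOT true = false
[2] true AND true AND false = false
[3.2] NOT true = false
[3] true AND false = false
[4.2] NOT true = false
[4] true AND false AND true = false
[5.2] NOT false = true
[5.3] NOT true = false
[5] true AND true AND false = false
[6.1] NOT true = false
[6] false AND false AND false = false
[root] false OR false OR false OR false OR false OR false = false
Overall: false → denied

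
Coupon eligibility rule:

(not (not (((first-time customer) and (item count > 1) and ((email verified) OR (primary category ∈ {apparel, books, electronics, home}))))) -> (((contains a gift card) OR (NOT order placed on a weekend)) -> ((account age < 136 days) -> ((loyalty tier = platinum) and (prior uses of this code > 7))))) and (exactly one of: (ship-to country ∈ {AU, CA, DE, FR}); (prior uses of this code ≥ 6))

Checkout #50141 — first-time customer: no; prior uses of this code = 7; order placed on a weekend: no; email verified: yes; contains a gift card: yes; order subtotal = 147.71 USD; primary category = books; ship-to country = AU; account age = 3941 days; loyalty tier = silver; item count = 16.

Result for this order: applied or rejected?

Rejected

Atomic conditions:
  first-time customer: no → false
  item count > 1: 16 > 1 is true
  email verified: yes → true
  primary category ∈ {apparel, books, electronics, home}: books is in the set → true
  contains a gift card: yes → true
  NOT order placed on a weekend: no → true
  account age < 136 days: 3941 < 136 is false
  loyalty tier = platinum: silver == platinum is false
  prior uses of this code > 7: 7 > 7 is false
  ship-to country ∈ {AU, CA, DE, FR}: AU is in the set → true
  prior uses of this code ≥ 6: 7 ≥ 6 is true
Combine:
[1.1.1.1.3] true OR true = true
[1.1.1.1] false AND true AND true = false
[1.1.1] NOT false = true
[1.1] NOT true = false
[1.2.1] true OR true = true
[1.2.2.2] false AND false = false
[1.2.2] false → false (antecedent false ⇒ implication holds) = true
[1.2] true → true = true
[1] false → true (antecedent false ⇒ implication holds) = true
[2] exactly-one(true, true) = false
[root] true AND false = false
Overall: false → rejected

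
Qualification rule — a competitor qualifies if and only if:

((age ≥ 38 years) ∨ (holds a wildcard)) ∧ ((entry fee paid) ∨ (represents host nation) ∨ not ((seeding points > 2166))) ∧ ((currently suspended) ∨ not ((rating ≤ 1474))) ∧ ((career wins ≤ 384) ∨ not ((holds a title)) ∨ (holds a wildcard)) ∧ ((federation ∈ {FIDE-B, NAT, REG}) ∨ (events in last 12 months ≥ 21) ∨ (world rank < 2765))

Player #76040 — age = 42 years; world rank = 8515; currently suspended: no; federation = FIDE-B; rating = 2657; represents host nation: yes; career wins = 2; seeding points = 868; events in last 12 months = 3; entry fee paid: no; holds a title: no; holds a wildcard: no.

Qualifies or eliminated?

Atomic conditions:
  age ≥ 38 years: 42 ≥ 38 is true
  holds a wildcard: no → false
  entry fee paid: no → false
  represents host nation: yes → true
  seeding points > 2166: 868 > 2166 is false
  currently suspended: no → false
  rating ≤ 1474: 2657 ≤ 1474 is false
  career wins ≤ 384: 2 ≤ 384 is true
  holds a title: no → false
  federation ∈ {FIDE-B, NAT, REG}: FIDE-B is in the set → true
  events in last 12 months ≥ 21: 3 ≥ 21 is false
  world rank < 2765: 8515 < 2765 is false
Combine:
[1] true OR false = true
[2.3] NOT false = true
[2] false OR true OR true = true
[3.2] NOT false = true
[3] false OR true = true
[4.2] NOT false = true
[4] true OR true OR false = true
[5] true OR false OR false = true
[root] true AND true AND true AND true AND true = true
Overall: true → qualifies

Qualifies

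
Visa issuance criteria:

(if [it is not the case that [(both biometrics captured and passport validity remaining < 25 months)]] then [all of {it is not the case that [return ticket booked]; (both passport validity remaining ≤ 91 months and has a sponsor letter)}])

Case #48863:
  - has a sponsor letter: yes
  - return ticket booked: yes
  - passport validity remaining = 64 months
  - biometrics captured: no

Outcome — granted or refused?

Atomic conditions:
  biometrics captured: no → false
  passport validity remaining < 25 months: 64 < 25 is false
  return ticket booked: yes → true
  passport validity remaining ≤ 91 months: 64 ≤ 91 is true
  has a sponsor letter: yes → true
Combine:
[1.1] false AND false = false
[1] NOT false = true
[2.1] NOT true = false
[2.2] true AND true = true
[2] false AND true = false
[root] true → false = false
Overall: false → refused

Refused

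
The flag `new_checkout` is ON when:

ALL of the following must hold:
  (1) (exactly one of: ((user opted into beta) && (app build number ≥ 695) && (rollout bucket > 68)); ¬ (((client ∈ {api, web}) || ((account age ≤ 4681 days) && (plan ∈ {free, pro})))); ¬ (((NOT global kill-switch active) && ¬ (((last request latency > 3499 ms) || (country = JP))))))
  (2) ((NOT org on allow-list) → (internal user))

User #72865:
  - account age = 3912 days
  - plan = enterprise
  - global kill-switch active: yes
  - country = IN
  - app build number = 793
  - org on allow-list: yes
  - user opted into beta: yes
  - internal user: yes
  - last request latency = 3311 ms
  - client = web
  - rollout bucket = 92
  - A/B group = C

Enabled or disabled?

Disabled

Atomic conditions:
  user opted into beta: yes → true
  app build number ≥ 695: 793 ≥ 695 is true
  rollout bucket > 68: 92 > 68 is true
  client ∈ {api, web}: web is in the set → true
  account age ≤ 4681 days: 3912 ≤ 4681 is true
  plan ∈ {free, pro}: enterprise is not in the set → false
  NOT global kill-switch active: yes → false
  last request latency > 3499 ms: 3311 > 3499 is false
  country = JP: IN == JP is false
  NOT org on allow-list: yes → false
  internal user: yes → true
Combine:
[1.1] true AND true AND true = true
[1.2.1.2] true AND false = false
[1.2.1] true OR false = true
[1.2] NOT true = false
[1.3.1.2.1] false OR false = false
[1.3.1.2] NOT false = true
[1.3.1] false AND true = false
[1.3] NOT false = true
[1] exactly-one(true, false, true) = false
[2] false → true (antecedent false ⇒ implication holds) = true
[root] false AND true = false
Overall: false → disabled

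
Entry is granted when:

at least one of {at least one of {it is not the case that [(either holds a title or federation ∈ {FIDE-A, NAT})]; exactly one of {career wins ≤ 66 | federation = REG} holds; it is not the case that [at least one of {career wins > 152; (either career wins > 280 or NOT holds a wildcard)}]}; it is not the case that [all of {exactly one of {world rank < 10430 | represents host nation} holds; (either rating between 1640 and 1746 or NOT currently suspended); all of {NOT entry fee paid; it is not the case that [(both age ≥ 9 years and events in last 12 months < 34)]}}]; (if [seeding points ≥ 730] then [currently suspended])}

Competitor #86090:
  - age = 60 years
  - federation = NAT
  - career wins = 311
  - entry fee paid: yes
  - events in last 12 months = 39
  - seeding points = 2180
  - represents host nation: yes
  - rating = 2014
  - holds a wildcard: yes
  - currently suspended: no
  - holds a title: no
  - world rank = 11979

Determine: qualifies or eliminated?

Atomic conditions:
  holds a title: no → false
  federation ∈ {FIDE-A, NAT}: NAT is in the set → true
  career wins ≤ 66: 311 ≤ 66 is false
  federation = REG: NAT == REG is false
  career wins > 152: 311 > 152 is true
  career wins > 280: 311 > 280 is true
  NOT holds a wildcard: yes → false
  world rank < 10430: 11979 < 10430 is false
  represents host nation: yes → true
  rating between 1640 and 1746: 2014 in [1640, 1746] is false
  NOT currently suspended: no → true
  NOT entry fee paid: yes → false
  age ≥ 9 years: 60 ≥ 9 is true
  events in last 12 months < 34: 39 < 34 is false
  seeding points ≥ 730: 2180 ≥ 730 is true
  currently suspended: no → false
Combine:
[1.1.1] false OR true = true
[1.1] NOT true = false
[1.2] exactly-one(false, false) = false
[1.3.1.2] true OR false = true
[1.3.1] true OR true = true
[1.3] NOT true = false
[1] false OR false OR false = false
[2.1.1] exactly-one(false, true) = true
[2.1.2] false OR true = true
[2.1.3.2.1] true AND false = false
[2.1.3.2] NOT false = true
[2.1.3] false AND true = false
[2.1] true AND true AND false = false
[2] NOT false = true
[3] true → false = false
[root] false OR true OR false = true
Overall: true → qualifies

Qualifies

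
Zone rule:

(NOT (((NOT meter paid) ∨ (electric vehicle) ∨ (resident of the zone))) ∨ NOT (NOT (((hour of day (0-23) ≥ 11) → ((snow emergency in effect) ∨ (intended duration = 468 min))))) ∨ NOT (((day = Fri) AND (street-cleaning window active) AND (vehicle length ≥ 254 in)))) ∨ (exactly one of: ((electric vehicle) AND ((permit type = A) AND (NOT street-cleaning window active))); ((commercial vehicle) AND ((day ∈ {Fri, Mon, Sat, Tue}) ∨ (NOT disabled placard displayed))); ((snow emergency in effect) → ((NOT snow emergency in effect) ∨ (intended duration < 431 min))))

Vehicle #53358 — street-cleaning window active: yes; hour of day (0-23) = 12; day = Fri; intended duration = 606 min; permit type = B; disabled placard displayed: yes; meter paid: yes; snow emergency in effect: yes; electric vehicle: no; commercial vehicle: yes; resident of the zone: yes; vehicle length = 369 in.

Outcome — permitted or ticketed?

Atomic conditions:
  NOT meter paid: yes → false
  electric vehicle: no → false
  resident of the zone: yes → true
  hour of day (0-23) ≥ 11: 12 ≥ 11 is true
  snow emergency in effect: yes → true
  intended duration = 468 min: 606 == 468 is false
  day = Fri: Fri == Fri is true
  street-cleaning window active: yes → true
  vehicle length ≥ 254 in: 369 ≥ 254 is true
  permit type = A: B == A is false
  NOT street-cleaning window active: yes → false
  commercial vehicle: yes → true
  day ∈ {Fri, Mon, Sat, Tue}: Fri is in the set → true
  NOT disabled placard displayed: yes → false
  NOT snow emergency in effect: yes → false
  intended duration < 431 min: 606 < 431 is false
Combine:
[1.1.1] false OR false OR true = true
[1.1] NOT true = false
[1.2.1.1.2] true OR false = true
[1.2.1.1] true → true = true
[1.2.1] NOT true = false
[1.2] NOT false = true
[1.3.1] true AND true AND true = true
[1.3] NOT true = false
[1] false OR true OR false = true
[2.1.2] false AND false = false
[2.1] false AND false = false
[2.2.2] true OR false = true
[2.2] true AND true = true
[2.3.2] false OR false = false
[2.3] true → false = false
[2] exactly-one(false, true, false) = true
[root] true OR true = true
Overall: true → permitted

Permitted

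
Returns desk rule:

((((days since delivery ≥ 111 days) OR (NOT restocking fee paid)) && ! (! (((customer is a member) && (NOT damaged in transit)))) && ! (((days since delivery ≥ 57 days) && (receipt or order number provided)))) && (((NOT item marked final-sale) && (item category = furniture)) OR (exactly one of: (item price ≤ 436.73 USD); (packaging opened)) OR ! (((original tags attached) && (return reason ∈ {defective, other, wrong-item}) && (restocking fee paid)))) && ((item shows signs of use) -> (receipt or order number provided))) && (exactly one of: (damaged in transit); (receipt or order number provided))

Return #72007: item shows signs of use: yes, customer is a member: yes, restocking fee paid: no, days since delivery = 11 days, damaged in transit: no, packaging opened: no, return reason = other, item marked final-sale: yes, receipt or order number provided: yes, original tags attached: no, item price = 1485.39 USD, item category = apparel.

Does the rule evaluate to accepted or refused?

Atomic conditions:
  days since delivery ≥ 111 days: 11 ≥ 111 is false
  NOT restocking fee paid: no → true
  customer is a member: yes → true
  NOT damaged in transit: no → true
  days since delivery ≥ 57 days: 11 ≥ 57 is false
  receipt or order number provided: yes → true
  NOT item marked final-sale: yes → false
  item category = furniture: apparel == furniture is false
  item price ≤ 436.73 USD: 1485.39 ≤ 436.73 is false
  packaging opened: no → false
  original tags attached: no → false
  return reason ∈ {defective, other, wrong-item}: other is in the set → true
  restocking fee paid: no → false
  item shows signs of use: yes → true
  damaged in transit: no → false
Combine:
[1.1.1] false OR true = true
[1.1.2.1.1] true AND true = true
[1.1.2.1] NOT true = false
[1.1.2] NOT false = true
[1.1.3.1] false AND true = false
[1.1.3] NOT false = true
[1.1] true AND true AND true = true
[1.2.1] false AND false = false
[1.2.2] exactly-one(false, false) = false
[1.2.3.1] false AND true AND false = false
[1.2.3] NOT false = true
[1.2] false OR false OR true = true
[1.3] true → true = true
[1] true AND true AND true = true
[2] exactly-one(false, true) = true
[root] true AND true = true
Overall: true → accepted

Accepted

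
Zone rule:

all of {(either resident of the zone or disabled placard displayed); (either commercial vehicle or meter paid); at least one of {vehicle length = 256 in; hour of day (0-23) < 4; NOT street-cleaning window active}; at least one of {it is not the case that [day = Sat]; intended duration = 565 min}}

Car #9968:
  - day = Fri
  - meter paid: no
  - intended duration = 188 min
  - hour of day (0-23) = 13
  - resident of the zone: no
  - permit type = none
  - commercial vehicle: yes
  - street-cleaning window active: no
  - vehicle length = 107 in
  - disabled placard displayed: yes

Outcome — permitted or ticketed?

Permitted

Atomic conditions:
  resident of the zone: no → false
  disabled placard displayed: yes → true
  commercial vehicle: yes → true
  meter paid: no → false
  vehicle length = 256 in: 107 == 256 is false
  hour of day (0-23) < 4: 13 < 4 is false
  NOT street-cleaning window active: no → true
  day = Sat: Fri == Sat is false
  intended duration = 565 min: 188 == 565 is false
Combine:
[1] false OR true = true
[2] true OR false = true
[3] false OR false OR true = true
[4.1] NOT false = true
[4] true OR false = true
[root] true AND true AND true AND true = true
Overall: true → permitted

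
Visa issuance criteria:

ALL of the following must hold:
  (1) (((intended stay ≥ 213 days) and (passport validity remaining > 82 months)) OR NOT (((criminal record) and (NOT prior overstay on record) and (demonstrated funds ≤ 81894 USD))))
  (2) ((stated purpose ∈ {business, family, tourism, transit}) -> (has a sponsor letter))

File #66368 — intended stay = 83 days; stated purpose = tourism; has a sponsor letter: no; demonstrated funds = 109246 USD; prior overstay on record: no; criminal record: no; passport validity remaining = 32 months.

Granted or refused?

Atomic conditions:
  intended stay ≥ 213 days: 83 ≥ 213 is false
  passport validity remaining > 82 months: 32 > 82 is false
  criminal record: no → false
  NOT prior overstay on record: no → true
  demonstrated funds ≤ 81894 USD: 109246 ≤ 81894 is false
  stated purpose ∈ {business, family, tourism, transit}: tourism is in the set → true
  has a sponsor letter: no → false
Combine:
[1.1] false AND false = false
[1.2.1] false AND true AND false = false
[1.2] NOT false = true
[1] false OR true = true
[2] true → false = false
[root] true AND false = false
Overall: false → refused

Refused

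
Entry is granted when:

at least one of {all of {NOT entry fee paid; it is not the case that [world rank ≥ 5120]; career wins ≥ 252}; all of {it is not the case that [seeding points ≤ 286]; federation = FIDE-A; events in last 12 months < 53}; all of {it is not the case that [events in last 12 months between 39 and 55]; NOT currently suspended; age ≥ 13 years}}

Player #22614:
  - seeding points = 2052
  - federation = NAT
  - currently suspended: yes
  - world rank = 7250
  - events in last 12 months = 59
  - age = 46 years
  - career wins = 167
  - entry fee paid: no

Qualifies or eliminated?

Eliminated

Atomic conditions:
  NOT entry fee paid: no → true
  world rank ≥ 5120: 7250 ≥ 5120 is true
  career wins ≥ 252: 167 ≥ 252 is false
  seeding points ≤ 286: 2052 ≤ 286 is false
  federation = FIDE-A: NAT == FIDE-A is false
  events in last 12 months < 53: 59 < 53 is false
  events in last 12 months between 39 and 55: 59 in [39, 55] is false
  NOT currently suspended: yes → false
  age ≥ 13 years: 46 ≥ 13 is true
Combine:
[1.2] NOT true = false
[1] true AND false AND false = false
[2.1] NOT false = true
[2] true AND false AND false = false
[3.1] NOT false = true
[3] true AND false AND true = false
[root] false OR false OR false = false
Overall: false → eliminated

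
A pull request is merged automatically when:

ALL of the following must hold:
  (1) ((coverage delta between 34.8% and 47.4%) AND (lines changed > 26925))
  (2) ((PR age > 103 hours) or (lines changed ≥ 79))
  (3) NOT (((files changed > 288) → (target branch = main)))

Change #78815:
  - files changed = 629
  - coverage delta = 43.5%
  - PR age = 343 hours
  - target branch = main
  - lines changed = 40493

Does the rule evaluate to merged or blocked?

Blocked

Atomic conditions:
  coverage delta between 34.8% and 47.4%: 43.5 in [34.8, 47.4] is true
  lines changed > 26925: 40493 > 26925 is true
  PR age > 103 hours: 343 > 103 is true
  lines changed ≥ 79: 40493 ≥ 79 is true
  files changed > 288: 629 > 288 is true
  target branch = main: main == main is true
Combine:
[1] true AND true = true
[2] true OR true = true
[3.1] true → true = true
[3] NOT true = false
[root] true AND true AND false = false
Overall: false → blocked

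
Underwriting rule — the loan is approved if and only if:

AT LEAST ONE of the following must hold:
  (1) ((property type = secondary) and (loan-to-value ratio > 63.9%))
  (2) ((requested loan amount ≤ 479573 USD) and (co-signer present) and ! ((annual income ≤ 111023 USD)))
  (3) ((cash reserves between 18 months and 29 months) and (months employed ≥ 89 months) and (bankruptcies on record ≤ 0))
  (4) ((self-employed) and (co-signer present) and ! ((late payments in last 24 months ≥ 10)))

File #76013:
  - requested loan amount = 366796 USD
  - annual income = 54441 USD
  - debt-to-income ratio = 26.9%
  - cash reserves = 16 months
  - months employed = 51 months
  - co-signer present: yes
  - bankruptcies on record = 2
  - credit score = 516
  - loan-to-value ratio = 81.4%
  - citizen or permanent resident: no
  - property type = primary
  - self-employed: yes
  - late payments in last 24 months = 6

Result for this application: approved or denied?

Approved

Atomic conditions:
  property type = secondary: primary == secondary is false
  loan-to-value ratio > 63.9%: 81.4 > 63.9 is true
  requested loan amount ≤ 479573 USD: 366796 ≤ 479573 is true
  co-signer present: yes → true
  annual income ≤ 111023 USD: 54441 ≤ 111023 is true
  cash reserves between 18 months and 29 months: 16 in [18, 29] is false
  months employed ≥ 89 months: 51 ≥ 89 is false
  bankruptcies on record ≤ 0: 2 ≤ 0 is false
  self-employed: yes → true
  late payments in last 24 months ≥ 10: 6 ≥ 10 is false
Combine:
[1] false AND true = false
[2.3] NOT true = false
[2] true AND true AND false = false
[3] false AND false AND false = false
[4.3] NOT false = true
[4] true AND true AND true = true
[root] false OR false OR false OR true = true
Overall: true → approved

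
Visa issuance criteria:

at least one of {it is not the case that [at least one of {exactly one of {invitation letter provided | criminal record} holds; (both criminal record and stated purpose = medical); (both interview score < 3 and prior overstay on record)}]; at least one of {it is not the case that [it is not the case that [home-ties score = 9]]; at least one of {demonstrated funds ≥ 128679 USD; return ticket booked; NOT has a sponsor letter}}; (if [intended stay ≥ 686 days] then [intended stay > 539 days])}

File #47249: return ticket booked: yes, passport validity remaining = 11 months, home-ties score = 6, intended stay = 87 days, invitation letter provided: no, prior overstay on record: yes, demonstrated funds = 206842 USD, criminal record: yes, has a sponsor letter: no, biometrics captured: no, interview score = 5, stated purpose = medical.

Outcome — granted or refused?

Granted

Atomic conditions:
  invitation letter provided: no → false
  criminal record: yes → true
  stated purpose = medical: medical == medical is true
  interview score < 3: 5 < 3 is false
  prior overstay on record: yes → true
  home-ties score = 9: 6 == 9 is false
  demonstrated funds ≥ 128679 USD: 206842 ≥ 128679 is true
  return ticket booked: yes → true
  NOT has a sponsor letter: no → true
  intended stay ≥ 686 days: 87 ≥ 686 is false
  intended stay > 539 days: 87 > 539 is false
Combine:
[1.1.1] exactly-one(false, true) = true
[1.1.2] true AND true = true
[1.1.3] false AND true = false
[1.1] true OR true OR false = true
[1] NOT true = false
[2.1.1] NOT false = true
[2.1] NOT true = false
[2.2] true OR true OR true = true
[2] false OR true = true
[3] false → false (antecedent false ⇒ implication holds) = true
[root] false OR true OR true = true
Overall: true → granted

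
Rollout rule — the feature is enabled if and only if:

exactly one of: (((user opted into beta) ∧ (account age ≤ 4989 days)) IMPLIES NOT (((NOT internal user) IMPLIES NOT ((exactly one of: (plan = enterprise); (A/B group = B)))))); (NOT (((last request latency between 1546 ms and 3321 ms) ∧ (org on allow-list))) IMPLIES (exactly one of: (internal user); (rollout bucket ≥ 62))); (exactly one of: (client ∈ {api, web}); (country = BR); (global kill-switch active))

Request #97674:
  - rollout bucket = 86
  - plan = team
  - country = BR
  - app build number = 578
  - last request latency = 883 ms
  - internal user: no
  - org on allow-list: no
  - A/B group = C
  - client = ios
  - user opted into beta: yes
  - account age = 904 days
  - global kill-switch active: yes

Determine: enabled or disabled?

Atomic conditions:
  user opted into beta: yes → true
  account age ≤ 4989 days: 904 ≤ 4989 is true
  NOT internal user: no → true
  plan = enterprise: team == enterprise is false
  A/B group = B: C == B is false
  last request latency between 1546 ms and 3321 ms: 883 in [1546, 3321] is false
  org on allow-list: no → false
  internal user: no → false
  rollout bucket ≥ 62: 86 ≥ 62 is true
  client ∈ {api, web}: ios is not in the set → false
  country = BR: BR == BR is true
  global kill-switch active: yes → true
Combine:
[1.1] true AND true = true
[1.2.1.2.1] exactly-one(false, false) = false
[1.2.1.2] NOT false = true
[1.2.1] true → true = true
[1.2] NOT true = false
[1] true → false = false
[2.1.1] false AND false = false
[2.1] NOT false = true
[2.2] exactly-one(false, true) = true
[2] true → true = true
[3] exactly-one(false, true, true) = false
[root] exactly-one(false, true, false) = true
Overall: true → enabled

Enabled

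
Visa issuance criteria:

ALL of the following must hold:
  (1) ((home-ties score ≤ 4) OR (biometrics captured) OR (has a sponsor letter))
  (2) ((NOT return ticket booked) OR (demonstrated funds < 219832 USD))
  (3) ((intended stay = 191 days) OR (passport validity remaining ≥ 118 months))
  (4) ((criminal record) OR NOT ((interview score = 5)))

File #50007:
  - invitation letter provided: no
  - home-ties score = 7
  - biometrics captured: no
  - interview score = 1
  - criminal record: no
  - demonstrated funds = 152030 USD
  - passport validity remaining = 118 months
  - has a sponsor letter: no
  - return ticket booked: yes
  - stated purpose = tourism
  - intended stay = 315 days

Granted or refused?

Atomic conditions:
  home-ties score ≤ 4: 7 ≤ 4 is false
  biometrics captured: no → false
  has a sponsor letter: no → false
  NOT return ticket booked: yes → false
  demonstrated funds < 219832 USD: 152030 < 219832 is true
  intended stay = 191 days: 315 == 191 is false
  passport validity remaining ≥ 118 months: 118 ≥ 118 is true
  criminal record: no → false
  interview score = 5: 1 == 5 is false
Combine:
[1] false OR false OR false = false
[2] false OR true = true
[3] false OR true = true
[4.2] NOT false = true
[4] false OR true = true
[root] false AND true AND true AND true = false
Overall: false → refused

Refused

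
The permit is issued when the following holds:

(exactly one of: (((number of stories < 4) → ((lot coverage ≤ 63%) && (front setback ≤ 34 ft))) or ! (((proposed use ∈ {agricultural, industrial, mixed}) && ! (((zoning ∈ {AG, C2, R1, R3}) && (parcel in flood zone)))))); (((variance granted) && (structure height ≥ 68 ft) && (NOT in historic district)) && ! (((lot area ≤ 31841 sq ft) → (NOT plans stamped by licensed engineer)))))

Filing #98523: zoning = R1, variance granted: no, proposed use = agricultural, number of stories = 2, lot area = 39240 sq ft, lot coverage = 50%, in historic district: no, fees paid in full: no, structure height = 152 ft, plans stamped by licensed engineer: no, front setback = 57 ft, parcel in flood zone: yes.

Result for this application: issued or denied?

Issued

Atomic conditions:
  number of stories < 4: 2 < 4 is true
  lot coverage ≤ 63%: 50 ≤ 63 is true
  front setback ≤ 34 ft: 57 ≤ 34 is false
  proposed use ∈ {agricultural, industrial, mixed}: agricultural is in the set → true
  zoning ∈ {AG, C2, R1, R3}: R1 is in the set → true
  parcel in flood zone: yes → true
  variance granted: no → false
  structure height ≥ 68 ft: 152 ≥ 68 is true
  NOT in historic district: no → true
  lot area ≤ 31841 sq ft: 39240 ≤ 31841 is false
  NOT plans stamped by licensed engineer: no → true
Combine:
[1.1.2] true AND false = false
[1.1] true → false = false
[1.2.1.2.1] true AND true = true
[1.2.1.2] NOT true = false
[1.2.1] true AND false = false
[1.2] NOT false = true
[1] false OR true = true
[2.1] false AND true AND true = false
[2.2.1] false → true (antecedent false ⇒ implication holds) = true
[2.2] NOT true = false
[2] false AND false = false
[root] exactly-one(true, false) = true
Overall: true → issued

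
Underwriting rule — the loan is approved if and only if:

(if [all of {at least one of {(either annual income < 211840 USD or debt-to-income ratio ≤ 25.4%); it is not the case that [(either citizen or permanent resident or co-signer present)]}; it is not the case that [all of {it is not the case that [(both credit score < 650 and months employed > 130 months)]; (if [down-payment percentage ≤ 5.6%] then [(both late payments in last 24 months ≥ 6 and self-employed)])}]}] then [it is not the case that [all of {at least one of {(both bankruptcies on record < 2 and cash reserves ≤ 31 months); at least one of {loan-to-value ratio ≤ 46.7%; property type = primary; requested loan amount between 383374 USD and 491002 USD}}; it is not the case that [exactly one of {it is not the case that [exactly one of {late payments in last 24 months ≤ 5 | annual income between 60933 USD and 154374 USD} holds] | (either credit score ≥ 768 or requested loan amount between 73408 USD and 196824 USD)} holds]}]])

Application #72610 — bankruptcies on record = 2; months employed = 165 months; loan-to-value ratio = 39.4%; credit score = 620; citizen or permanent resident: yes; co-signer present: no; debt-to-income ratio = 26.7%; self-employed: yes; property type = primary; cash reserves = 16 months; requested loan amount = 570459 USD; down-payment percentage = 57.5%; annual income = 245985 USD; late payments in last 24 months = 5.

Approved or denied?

Atomic conditions:
  annual income < 211840 USD: 245985 < 211840 is false
  debt-to-income ratio ≤ 25.4%: 26.7 ≤ 25.4 is false
  citizen or permanent resident: yes → true
  co-signer present: no → false
  credit score < 650: 620 < 650 is true
  months employed > 130 months: 165 > 130 is true
  down-payment percentage ≤ 5.6%: 57.5 ≤ 5.6 is false
  late payments in last 24 months ≥ 6: 5 ≥ 6 is false
  self-employed: yes → true
  bankruptcies on record < 2: 2 < 2 is false
  cash reserves ≤ 31 months: 16 ≤ 31 is true
  loan-to-value ratio ≤ 46.7%: 39.4 ≤ 46.7 is true
  property type = primary: primary == primary is true
  requested loan amount between 383374 USD and 491002 USD: 570459 in [383374, 491002] is false
  late payments in last 24 months ≤ 5: 5 ≤ 5 is true
  annual income between 60933 USD and 154374 USD: 245985 in [60933, 154374] is false
  credit score ≥ 768: 620 ≥ 768 is false
  requested loan amount between 73408 USD and 196824 USD: 570459 in [73408, 196824] is false
Combine:
[1.1.1] false OR false = false
[1.1.2.1] true OR false = true
[1.1.2] NOT true = false
[1.1] false OR false = false
[1.2.1.1.1] true AND true = true
[1.2.1.1] NOT true = false
[1.2.1.2.2] false AND true = false
[1.2.1.2] false → false (antecedent false ⇒ implication holds) = true
[1.2.1] false AND true = false
[1.2] NOT false = true
[1] false AND true = false
[2.1.1.1] false AND true = false
[2.1.1.2] true OR true OR false = true
[2.1.1] false OR true = true
[2.1.2.1.1.1] exactly-one(true, false) = true
[2.1.2.1.1] NOT true = false
[2.1.2.1.2] false OR false = false
[2.1.2.1] exactly-one(false, false) = false
[2.1.2] NOT false = true
[2.1] true AND true = true
[2] NOT true = false
[root] false → false (antecedent false ⇒ implication holds) = true
Overall: true → approved

Approved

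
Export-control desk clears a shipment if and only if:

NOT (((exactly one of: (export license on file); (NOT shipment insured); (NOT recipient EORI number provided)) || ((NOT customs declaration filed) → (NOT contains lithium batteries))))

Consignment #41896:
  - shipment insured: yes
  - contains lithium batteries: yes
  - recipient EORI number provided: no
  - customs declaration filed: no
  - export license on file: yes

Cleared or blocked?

Atomic conditions:
  export license on file: yes → true
  NOT shipment insured: yes → false
  NOT recipient EORI number provided: no → true
  NOT customs declaration filed: no → true
  NOT contains lithium batteries: yes → false
Combine:
[1.1] exactly-one(true, false, true) = false
[1.2] true → false = false
[1] false OR false = false
[root] NOT false = true
Overall: true → cleared

Cleared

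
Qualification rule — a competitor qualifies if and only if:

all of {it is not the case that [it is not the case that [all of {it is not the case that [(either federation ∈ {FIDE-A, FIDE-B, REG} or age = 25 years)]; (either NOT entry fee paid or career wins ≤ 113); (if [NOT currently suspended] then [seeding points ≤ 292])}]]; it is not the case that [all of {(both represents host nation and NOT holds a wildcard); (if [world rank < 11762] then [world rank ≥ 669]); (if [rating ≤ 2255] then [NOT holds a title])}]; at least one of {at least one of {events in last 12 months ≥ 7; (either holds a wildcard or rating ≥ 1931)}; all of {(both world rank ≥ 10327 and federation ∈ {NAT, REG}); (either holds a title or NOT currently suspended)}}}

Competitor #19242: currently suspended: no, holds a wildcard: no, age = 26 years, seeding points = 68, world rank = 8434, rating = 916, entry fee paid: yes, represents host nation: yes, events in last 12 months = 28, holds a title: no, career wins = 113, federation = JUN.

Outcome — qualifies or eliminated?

Eliminated

Atomic conditions:
  federation ∈ {FIDE-A, FIDE-B, REG}: JUN is not in the set → false
  age = 25 years: 26 == 25 is false
  NOT entry fee paid: yes → false
  career wins ≤ 113: 113 ≤ 113 is true
  NOT currently suspended: no → true
  seeding points ≤ 292: 68 ≤ 292 is true
  represents host nation: yes → true
  NOT holds a wildcard: no → true
  world rank < 11762: 8434 < 11762 is true
  world rank ≥ 669: 8434 ≥ 669 is true
  rating ≤ 2255: 916 ≤ 2255 is true
  NOT holds a title: no → true
  events in last 12 months ≥ 7: 28 ≥ 7 is true
  holds a wildcard: no → false
  rating ≥ 1931: 916 ≥ 1931 is false
  world rank ≥ 10327: 8434 ≥ 10327 is false
  federation ∈ {NAT, REG}: JUN is not in the set → false
  holds a title: no → false
Combine:
[1.1.1.1.1] false OR false = false
[1.1.1.1] NOT false = true
[1.1.1.2] false OR true = true
[1.1.1.3] true → true = true
[1.1.1] true AND true AND true = true
[1.1] NOT true = false
[1] NOT false = true
[2.1.1] true AND true = true
[2.1.2] true → true = true
[2.1.3] true → true = true
[2.1] true AND true AND true = true
[2] NOT true = false
[3.1.2] false OR false = false
[3.1] true OR false = true
[3.2.1] false AND false = false
[3.2.2] false OR true = true
[3.2] false AND true = false
[3] true OR false = true
[root] true AND false AND true = false
Overall: false → eliminated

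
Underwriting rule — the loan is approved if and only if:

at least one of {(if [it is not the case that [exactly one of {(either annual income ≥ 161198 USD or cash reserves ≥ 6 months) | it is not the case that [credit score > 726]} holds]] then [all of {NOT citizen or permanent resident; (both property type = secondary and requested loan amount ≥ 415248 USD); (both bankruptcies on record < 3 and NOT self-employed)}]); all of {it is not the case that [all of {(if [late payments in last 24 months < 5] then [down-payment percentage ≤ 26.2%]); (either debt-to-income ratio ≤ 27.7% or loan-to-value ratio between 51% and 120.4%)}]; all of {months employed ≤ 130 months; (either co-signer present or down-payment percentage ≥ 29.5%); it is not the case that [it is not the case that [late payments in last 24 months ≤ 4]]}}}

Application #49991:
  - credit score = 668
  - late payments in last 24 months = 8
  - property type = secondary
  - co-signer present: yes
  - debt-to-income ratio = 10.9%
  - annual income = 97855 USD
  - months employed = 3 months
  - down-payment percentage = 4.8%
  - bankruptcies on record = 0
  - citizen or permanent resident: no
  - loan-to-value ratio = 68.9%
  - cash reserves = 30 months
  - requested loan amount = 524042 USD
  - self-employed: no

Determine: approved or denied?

Atomic conditions:
  annual income ≥ 161198 USD: 97855 ≥ 161198 is false
  cash reserves ≥ 6 months: 30 ≥ 6 is true
  credit score > 726: 668 > 726 is false
  NOT citizen or permanent resident: no → true
  property type = secondary: secondary == secondary is true
  requested loan amount ≥ 415248 USD: 524042 ≥ 415248 is true
  bankruptcies on record < 3: 0 < 3 is true
  NOT self-employed: no → true
  late payments in last 24 months < 5: 8 < 5 is false
  down-payment percentage ≤ 26.2%: 4.8 ≤ 26.2 is true
  debt-to-income ratio ≤ 27.7%: 10.9 ≤ 27.7 is true
  loan-to-value ratio between 51% and 120.4%: 68.9 in [51, 120.4] is true
  months employed ≤ 130 months: 3 ≤ 130 is true
  co-signer present: yes → true
  down-payment percentage ≥ 29.5%: 4.8 ≥ 29.5 is false
  late payments in last 24 months ≤ 4: 8 ≤ 4 is false
Combine:
[1.1.1.1] false OR true = true
[1.1.1.2] NOT false = true
[1.1.1] exactly-one(true, true) = false
[1.1] NOT false = true
[1.2.2] true AND true = true
[1.2.3] true AND true = true
[1.2] true AND true AND true = true
[1] true → true = true
[2.1.1.1] false → true (antecedent false ⇒ implication holds) = true
[2.1.1.2] true OR true = true
[2.1.1] true AND true = true
[2.1] NOT true = false
[2.2.2] true OR false = true
[2.2.3.1] NOT false = true
[2.2.3] NOT true = false
[2.2] true AND true AND false = false
[2] false AND false = false
[root] true OR false = true
Overall: true → approved

Approved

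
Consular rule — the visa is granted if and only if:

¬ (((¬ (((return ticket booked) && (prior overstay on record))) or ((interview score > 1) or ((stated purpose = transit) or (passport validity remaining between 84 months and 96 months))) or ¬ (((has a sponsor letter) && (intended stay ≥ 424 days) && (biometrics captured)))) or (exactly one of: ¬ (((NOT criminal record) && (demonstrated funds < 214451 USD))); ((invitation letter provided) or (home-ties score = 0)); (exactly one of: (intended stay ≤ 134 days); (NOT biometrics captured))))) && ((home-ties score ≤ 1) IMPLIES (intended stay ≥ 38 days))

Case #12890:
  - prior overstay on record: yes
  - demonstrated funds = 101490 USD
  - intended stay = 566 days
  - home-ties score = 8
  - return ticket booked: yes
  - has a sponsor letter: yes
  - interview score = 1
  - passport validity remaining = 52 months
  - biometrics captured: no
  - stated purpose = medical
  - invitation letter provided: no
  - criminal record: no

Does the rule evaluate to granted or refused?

Atomic conditions:
  return ticket booked: yes → true
  prior overstay on record: yes → true
  interview score > 1: 1 > 1 is false
  stated purpose = transit: medical == transit is false
  passport validity remaining between 84 months and 96 months: 52 in [84, 96] is false
  has a sponsor letter: yes → true
  intended stay ≥ 424 days: 566 ≥ 424 is true
  biometrics captured: no → false
  NOT criminal record: no → true
  demonstrated funds < 214451 USD: 101490 < 214451 is true
  invitation letter provided: no → false
  home-ties score = 0: 8 == 0 is false
  intended stay ≤ 134 days: 566 ≤ 134 is false
  NOT biometrics captured: no → true
  home-ties score ≤ 1: 8 ≤ 1 is false
  intended stay ≥ 38 days: 566 ≥ 38 is true
Combine:
[1.1.1.1.1] true AND true = true
[1.1.1.1] NOT true = false
[1.1.1.2.2] false OR false = false
[1.1.1.2] false OR false = false
[1.1.1.3.1] true AND true AND false = false
[1.1.1.3] NOT false = true
[1.1.1] false OR false OR true = true
[1.1.2.1.1] true AND true = true
[1.1.2.1] NOT true = false
[1.1.2.2] false OR false = false
[1.1.2.3] exactly-one(false, true) = true
[1.1.2] exactly-one(false, false, true) = true
[1.1] true OR true = true
[1] NOT true = false
[2] false → true (antecedent false ⇒ implication holds) = true
[root] false AND true = false
Overall: false → refused

Refused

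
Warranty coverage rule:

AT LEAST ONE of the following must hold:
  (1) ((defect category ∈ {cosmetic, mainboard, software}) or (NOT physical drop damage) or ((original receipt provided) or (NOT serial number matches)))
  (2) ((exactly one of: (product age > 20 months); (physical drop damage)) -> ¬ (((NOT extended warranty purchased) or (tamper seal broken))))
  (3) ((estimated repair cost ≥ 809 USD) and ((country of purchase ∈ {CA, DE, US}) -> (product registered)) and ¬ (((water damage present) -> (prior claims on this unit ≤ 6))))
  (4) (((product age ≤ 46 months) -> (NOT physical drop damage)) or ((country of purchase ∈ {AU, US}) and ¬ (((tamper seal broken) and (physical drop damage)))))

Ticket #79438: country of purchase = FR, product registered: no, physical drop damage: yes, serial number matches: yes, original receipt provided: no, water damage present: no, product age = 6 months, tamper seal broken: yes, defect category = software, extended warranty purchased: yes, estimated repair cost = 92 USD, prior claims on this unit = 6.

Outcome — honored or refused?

Atomic conditions:
  defect category ∈ {cosmetic, mainboard, software}: software is in the set → true
  NOT physical drop damage: yes → false
  original receipt provided: no → false
  NOT serial number matches: yes → false
  product age > 20 months: 6 > 20 is false
  physical drop damage: yes → true
  NOT extended warranty purchased: yes → false
  tamper seal broken: yes → true
  estimated repair cost ≥ 809 USD: 92 ≥ 809 is false
  country of purchase ∈ {CA, DE, US}: FR is not in the set → false
  product registered: no → false
  water damage present: no → false
  prior claims on this unit ≤ 6: 6 ≤ 6 is true
  product age ≤ 46 months: 6 ≤ 46 is true
  country of purchase ∈ {AU, US}: FR is not in the set → false
Combine:
[1.3] false OR false = false
[1] true OR false OR false = true
[2.1] exactly-one(false, true) = true
[2.2.1] false OR true = true
[2.2] NOT true = false
[2] true → false = false
[3.2] false → false (antecedent false ⇒ implication holds) = true
[3.3.1] false → true (antecedent false ⇒ implication holds) = true
[3.3] NOT true = false
[3] false AND true AND false = false
[4.1] true → false = false
[4.2.2.1] true AND true = true
[4.2.2] NOT true = false
[4.2] false AND false = false
[4] false OR false = false
[root] true OR false OR false OR false = true
Overall: true → honored

Honored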